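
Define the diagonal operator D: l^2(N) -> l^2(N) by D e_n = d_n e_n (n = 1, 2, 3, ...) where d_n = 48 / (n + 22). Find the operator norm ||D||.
||D|| = 48/23 (attained at n = 1)

For D diagonal, ||D|| = sup_n |d_n| = sup_n 48/(n + 22). This is positive and strictly decreasing in n, so the supremum is attained at n = 1: d_1 = 48/(1 + 22) = 48/23. Hence ||D|| = 48/23.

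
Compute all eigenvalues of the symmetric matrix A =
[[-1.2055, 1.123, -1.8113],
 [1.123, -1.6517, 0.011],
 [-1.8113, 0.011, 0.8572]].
sigma(A) ≈ {-3, -1, 2}

A is real symmetric, so its spectrum consists of real eigenvalues. Expanding the characteristic polynomial of the displayed matrix gives
  det(λ I - A) = p(λ) = λ^3 + (2)λ^2 + (-5)λ + (-6).
Solving p(λ) = 0 yields eigenvalues ≈ -3, -1, 2. (A is shown rounded to 4 decimals, so these recover the underlying integer eigenvalues to within that precision.)
Verification: the trace of A = -2 equals the sum of eigenvalues -2, and det(A) ≈ 6.0001 matches the eigenvalue product 6.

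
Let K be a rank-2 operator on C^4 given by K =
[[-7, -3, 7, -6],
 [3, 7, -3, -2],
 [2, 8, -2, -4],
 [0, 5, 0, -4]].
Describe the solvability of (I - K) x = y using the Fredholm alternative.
(I - K) is invertible (det(I - K) = -5 ≠ 0), so for every y in C^4 the equation (I - K) x = y has a unique solution.

K has rank 2 and factors as K = U V^T = u1 v1^T + u2 v2^T with u1 = (3, 1, 2, 2), v1 = (-1, 1, 1, -2), u2 = (-2, 2, 2, 1), v2 = (2, 3, -2, 0) (multiplying out reproduces the displayed K). The nonzero eigenvalues of U V^T coincide with those of the 2 x 2 matrix G = V^T U = [[v1·u1, v1·u2], [v2·u1, v2·u2]] = [[-4, 4], [5, -2]], and by the Sylvester determinant identity det(I_4 - U V^T) = det(I_2 - V^T U) = det([[5, -4], [-5, 3]]) = (5)(3) - (-4)(-5) = -5. (Direct check: I - K =
[[8, 3, -7, 6],
 [-3, -6, 3, 2],
 [-2, -8, 3, 4],
 [0, -5, 0, 5]]
has determinant -5.) The finite-dimensional Fredholm alternative says: either (I - K) is invertible, or ker(I - K) ≠ {0} and then range(I - K) = ker((I - K)^*)^⊥, with dim ker(I - K) = dim ker((I - K)^*). Since det(I - K) ≠ 0, 1 is not an eigenvalue of K and ker(I - K) = {0}, so we are in the first case: for every y there is a unique x = (I - K)^(-1) y. (Explicitly, by the Woodbury identity, (I - U V^T)^(-1) = I + U (I_2 - G)^(-1) V^T.)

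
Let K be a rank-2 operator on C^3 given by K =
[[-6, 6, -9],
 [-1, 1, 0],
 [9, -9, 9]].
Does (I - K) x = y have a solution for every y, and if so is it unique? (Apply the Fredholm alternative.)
(I - K) is invertible (det(I - K) = 33 ≠ 0), so for every y in C^3 the equation (I - K) x = y has a unique solution.

K has rank 2 and factors as K = U V^T = u1 v1^T + u2 v2^T with u1 = (0, -1, 3), v1 = (3, -3, 3), u2 = (-3, 1, 0), v2 = (2, -2, 3) (multiplying out reproduces the displayed K). The nonzero eigenvalues of U V^T coincide with those of the 2 x 2 matrix G = V^T U = [[v1·u1, v1·u2], [v2·u1, v2·u2]] = [[12, -12], [11, -8]], and by the Sylvester determinant identity det(I_3 - U V^T) = det(I_2 - V^T U) = det([[-11, 12], [-11, 9]]) = (-11)(9) - (12)(-11) = 33. (Direct check: I - K =
[[7, -6, 9],
 [1, 0, 0],
 [-9, 9, -8]]
has determinant 33.) The finite-dimensional Fredholm alternative says: either (I - K) is invertible, or ker(I - K) ≠ {0} and then range(I - K) = ker((I - K)^*)^⊥, with dim ker(I - K) = dim ker((I - K)^*). Since det(I - K) ≠ 0, 1 is not an eigenvalue of K and ker(I - K) = {0}, so we are in the first case: for every y there is a unique x = (I - K)^(-1) y. (Explicitly, by the Woodbury identity, (I - U V^T)^(-1) = I + U (I_2 - G)^(-1) V^T.)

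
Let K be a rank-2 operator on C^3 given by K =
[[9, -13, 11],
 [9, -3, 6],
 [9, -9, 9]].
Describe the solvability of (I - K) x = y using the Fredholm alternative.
(I - K) is invertible (det(I - K) = 85 ≠ 0), so for every y in C^3 the equation (I - K) x = y has a unique solution.

K has rank 2 and factors as K = U V^T = u1 v1^T + u2 v2^T with u1 = (2, -3, 0), v1 = (0, -2, 1), u2 = (3, 3, 3), v2 = (3, -3, 3) (multiplying out reproduces the displayed K). The nonzero eigenvalues of U V^T coincide with those of the 2 x 2 matrix G = V^T U = [[v1·u1, v1·u2], [v2·u1, v2·u2]] = [[6, -3], [15, 9]], and by the Sylvester determinant identity det(I_3 - U V^T) = det(I_2 - V^T U) = det([[-5, 3], [-15, -8]]) = (-5)(-8) - (3)(-15) = 85. (Direct check: I - K =
[[-8, 13, -11],
 [-9, 4, -6],
 [-9, 9, -8]]
has determinant 85.) The finite-dimensional Fredholm alternative says: either (I - K) is invertible, or ker(I - K) ≠ {0} and then range(I - K) = ker((I - K)^*)^⊥, with dim ker(I - K) = dim ker((I - K)^*). Since det(I - K) ≠ 0, 1 is not an eigenvalue of K and ker(I - K) = {0}, so we are in the first case: for every y there is a unique x = (I - K)^(-1) y. (Explicitly, by the Woodbury identity, (I - U V^T)^(-1) = I + U (I_2 - G)^(-1) V^T.)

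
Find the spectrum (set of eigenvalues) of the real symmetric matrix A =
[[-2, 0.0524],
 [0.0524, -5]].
sigma(A) ≈ {-5, -2}

A is real symmetric, so its spectrum consists of real eigenvalues. Expanding the characteristic polynomial of the displayed matrix gives
  det(λ I - A) = p(λ) = λ^2 + (7)λ + (10).
Solving p(λ) = 0 yields eigenvalues ≈ -5, -2. (A is shown rounded to 4 decimals, so these recover the underlying integer eigenvalues to within that precision.)
Verification: the trace of A = -7 equals the sum of eigenvalues -7, and det(A) ≈ 10.0000 matches the eigenvalue product 10.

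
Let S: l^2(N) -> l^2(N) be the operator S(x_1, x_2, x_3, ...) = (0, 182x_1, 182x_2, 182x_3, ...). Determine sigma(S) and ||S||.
sigma(S) = closed disk {z in C : |z| ≤ 182}; ||S|| = 182

Note S = 182·U where U is the unit right shift (U x)_k = x_{k-1} (with x_0 := 0); so ||S|| = 182||U|| and sigma(S) = 182·sigma(U). ||S x||^2 = sum_{k≥1} |182x_k|^2 = 33124||x||^2, so ||S|| = 182 and sigma(S) ⊂ {|z| ≤ 182}. For any |lambda| < 182, the equation (S - lambda I) x = 0 forces x_1 = 0, then 182x_k = lambda x_{k+1} ⇒ x = 0, so S has no eigenvalues. But (S - lambda I) is not surjective for |lambda| < 182: solving (S - lambda I) x = e_1 would require x_n proportional to (lambda/182)^(-n), which is not in l^2. So every |lambda| < 182 lies in the residual spectrum. The boundary |lambda| = 182 is in the approximate point spectrum (the spectrum is closed). Hence sigma(S) is the closed disk of radius 182.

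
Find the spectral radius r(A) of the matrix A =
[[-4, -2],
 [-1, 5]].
r(A) = (1 + sqrt(89))/2 ≈ 5.217

The eigenvalues of A are the roots of its characteristic polynomial. With M = A (coefficients from the trace and determinant):
  p(λ) = det(λ I - M) = λ^2 - λ - 22.
For λ^2 - λ - 22 the discriminant is 89. It is nonnegative but not a perfect square, so the roots are real and irrational: λ = (1 ± sqrt(89))/2 ≈ 5.217, -4.217.
Thus the eigenvalues (to 4 decimals) are 5.217 (modulus 5.217); -4.217 (modulus 4.217). The spectral radius is the largest modulus: r(A) = (1 + sqrt(89))/2 ≈ 5.217. (Cross-check: r(A) ≤ ||A||_2 ≈ 5.4505; equality holds whenever A is normal, though it can also hold for some non-normal A.)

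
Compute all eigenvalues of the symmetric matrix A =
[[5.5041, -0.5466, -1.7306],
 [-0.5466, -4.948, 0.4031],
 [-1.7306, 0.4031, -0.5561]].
sigma(A) ≈ {-5, -1, 6}

A is real symmetric, so its spectrum consists of real eigenvalues. Expanding the characteristic polynomial of the displayed matrix gives
  det(λ I - A) = p(λ) = λ^3 + (0)λ^2 + (-31)λ + (-29.9985).
Solving p(λ) = 0 yields eigenvalues ≈ -5, -1, 6. (A is shown rounded to 4 decimals, so these recover the underlying integer eigenvalues to within that precision.)
Verification: the trace of A = 0 equals the sum of eigenvalues 0, and det(A) ≈ 29.9985 matches the eigenvalue product 30.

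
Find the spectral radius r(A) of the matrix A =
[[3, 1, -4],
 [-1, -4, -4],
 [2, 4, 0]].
r(A) ≈ 4.0685

The eigenvalues of A are the roots of its characteristic polynomial. With M = A (coefficients from the trace, the sum of principal 2x2 minors, and det A):
  p(λ) = det(λ I - M) = λ^3 + λ^2 + 13λ - 24.
No integer candidate from the rational root theorem (±divisors of 24) is a root, so the roots are irrational. The cubic discriminant is Δ = -29691 < 0, so there is one real root and a complex-conjugate pair. p(1) = -9 and p(2) = 14 have opposite signs, so a root lies in (1, 2); Newton's method refines it to λ ≈ 1.4499. Dividing out (λ - (1.4499)) leaves approximately λ^2 + 2.4499λ + 16.5523. For λ^2 + 2.4499λ + 16.5523 the discriminant is -60.207. It is negative, so the remaining roots are the complex-conjugate pair λ ≈ -1.225 ± 3.8797i. Their product equals the constant term, so |λ|^2 ≈ 16.5523 and |λ| ≈ 4.0685.
Thus the eigenvalues (to 4 decimals) are 1.4499 (modulus 1.4499); -1.225 ± 3.8797i (modulus 4.0685). The spectral radius is the largest modulus: r(A) ≈ 4.0685. (Cross-check: r(A) ≤ ||A||_2 ≈ 6.7684; equality holds whenever A is normal, though it can also hold for some non-normal A.)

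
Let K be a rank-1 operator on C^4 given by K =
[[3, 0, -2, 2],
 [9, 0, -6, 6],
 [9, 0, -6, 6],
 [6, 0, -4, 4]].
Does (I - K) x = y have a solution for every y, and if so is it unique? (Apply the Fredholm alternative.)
(I - K) is singular (det(I - K) = 0, i.e. 1 ∈ sigma(K)). (I - K) x = y is solvable iff y ⊥ ker((I - K)^*) = span{(3, 0, -2, 2)}, i.e. iff 3y_1 - 2y_3 + 2y_4 = 0. When solvable, the solutions are x = y + c·(1, 3, 3, 2), c arbitrary (ker(I - K) = span{(1, 3, 3, 2)}, dimension 1).

K has rank 1, so it is an outer product K = u v^T: every row of K is a multiple of one row vector. Reading off the entries, u = (1, 3, 3, 2) and v = (3, 0, -2, 2) (row i of K equals u_i·v^T). A rank-one matrix u v^T satisfies K u = u (v·u) and kills the (3)-dimensional subspace v^⊥, so its characteristic polynomial is lambda^3 (lambda - v·u) with v·u = tr K = 1. Hence the eigenvalues of I - K are 1 (multiplicity 3) and 1 - (1) = 0, so det(I - K) = 0. (Direct check: I - K =
[[-2, 0, 2, -2],
 [-9, 1, 6, -6],
 [-9, 0, 7, -6],
 [-6, 0, 4, -3]]
has determinant 0.) So 1 is an eigenvalue of K and (I - K) is not invertible. The finite-dimensional Fredholm alternative says: either (I - K) is invertible, or ker(I - K) ≠ {0} and then range(I - K) = ker((I - K)^*)^⊥, with dim ker(I - K) = dim ker((I - K)^*). We are in the second case, so we need both kernels. Kernel of I - K: (I - K) u = u - u (v·u) = u - u = 0, so ker(I - K) = span{u} = span{(1, 3, 3, 2)} (it is exactly 1-dimensional because rank(I - K) = 3). Kernel of the adjoint: K is real, so (I - K)^* = I - K^T = I - v u^T, and (I - v u^T) v = v - v (u·v) = 0; hence ker((I - K)^*) = span{v} = span{(3, 0, -2, 2)}. Therefore (I - K) x = y is solvable iff <y, v> = 0, i.e. iff 3y_1 - 2y_3 + 2y_4 = 0. When this holds, K y = u (v·y) = 0, so (I - K) y = y and x = y is a particular solution; the full solution set is the line x = y + c·u = y + c·(1, 3, 3, 2), c ∈ C.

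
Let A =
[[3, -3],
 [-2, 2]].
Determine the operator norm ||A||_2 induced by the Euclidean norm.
||A||_2 = sqrt(26) ≈ 5.099 (= sqrt(largest eigenvalue of A^T A))

||A||_2 = sigma_max(A) = sqrt(lambda_max(A^T A)). Form the symmetric matrix M = A^T A =
[[13, -13],
 [-13, 13]].
Its characteristic polynomial (trace, determinant of M give the coefficients) is
  p(λ) = det(λ I - M) = λ^2 - 26λ.
For λ^2 - 26λ the discriminant is 676. It is a perfect square (26^2), so the roots are rational: λ = (26 ± 26)/2 = 26, 0.
So the eigenvalues of A^T A are ≈ 0, 26 (all ≥ 0, as they must be for A^T A). The largest is λ_max = 26, hence ||A||_2 = sqrt(λ_max) = sqrt(26) ≈ 5.099.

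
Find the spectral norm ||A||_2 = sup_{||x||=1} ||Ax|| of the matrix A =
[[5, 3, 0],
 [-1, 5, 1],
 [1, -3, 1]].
||A||_2 ≈ 6.7609 (= sqrt(largest eigenvalue of A^T A))

||A||_2 = sigma_max(A) = sqrt(lambda_max(A^T A)). Form the symmetric matrix M = A^T A =
[[27, 7, 0],
 [7, 43, 2],
 [0, 2, 2]].
Its characteristic polynomial (trace, sum of principal 2x2 minors, determinant of M give the coefficients) is
  p(λ) = det(λ I - M) = λ^3 - 72λ^2 + 1248λ - 2116.
No integer candidate from the rational root theorem (±divisors of 2116) is a root, so the roots are irrational. The cubic discriminant is Δ = 441413712 > 0, so there are three distinct real roots. p(1) = -939 and p(2) = 100 have opposite signs, so a root lies in (1, 2); Newton's method refines it to λ ≈ 1.8978. p(24) = 188 and p(25) = -291 have opposite signs, so a root lies in (24, 25); Newton's method refines it to λ ≈ 24.3918. p(45) = -631 and p(46) = 276 have opposite signs, so a root lies in (45, 46); Newton's method refines it to λ ≈ 45.7104. Check (Vieta): the three roots sum to 72, matching tr M = 72.
So the eigenvalues of A^T A are ≈ 1.8978, 24.3918, 45.7104 (all ≥ 0, as they must be for A^T A). The largest is λ_max ≈ 45.7104, hence ||A||_2 = sqrt(λ_max) ≈ 6.7609.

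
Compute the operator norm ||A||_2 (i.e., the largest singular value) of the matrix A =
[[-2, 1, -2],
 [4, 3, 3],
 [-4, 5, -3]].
||A||_2 ≈ 7.9747 (= sqrt(largest eigenvalue of A^T A))

||A||_2 = sigma_max(A) = sqrt(lambda_max(A^T A)). Form the symmetric matrix M = A^T A =
[[36, -10, 28],
 [-10, 35, -8],
 [28, -8, 22]].
Its characteristic polynomial (trace, sum of principal 2x2 minors, determinant of M give the coefficients) is
  p(λ) = det(λ I - M) = λ^3 - 93λ^2 + 1874λ - 256.
No integer candidate from the rational root theorem (±divisors of 256) is a root, so the roots are irrational. The cubic discriminant is Δ = 4026853444 > 0, so there are three distinct real roots. p(0) = -256 and p(1) = 1526 have opposite signs, so a root lies in (0, 1); Newton's method refines it to λ ≈ 0.1375. p(29) = 266 and p(30) = -736 have opposite signs, so a root lies in (29, 30); Newton's method refines it to λ ≈ 29.2664. p(63) = -1264 and p(64) = 896 have opposite signs, so a root lies in (63, 64); Newton's method refines it to λ ≈ 63.5961. Check (Vieta): the three roots sum to 93, matching tr M = 93.
So the eigenvalues of A^T A are ≈ 0.1375, 29.2664, 63.5961 (all ≥ 0, as they must be for A^T A). The largest is λ_max ≈ 63.5961, hence ||A||_2 = sqrt(λ_max) ≈ 7.9747.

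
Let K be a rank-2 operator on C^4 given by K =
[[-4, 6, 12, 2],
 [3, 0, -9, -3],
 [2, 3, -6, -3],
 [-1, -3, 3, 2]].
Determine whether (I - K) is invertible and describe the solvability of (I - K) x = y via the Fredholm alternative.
(I - K) is singular (det(I - K) = 0, i.e. 1 ∈ sigma(K)). (I - K) x = y is solvable iff y ⊥ ker((I - K)^*) = span{(1, 3, -3, -2)}, i.e. iff y_1 + 3y_2 - 3y_3 - 2y_4 = 0. When solvable, x is determined up to adding multiples of (2, 0, 1, -1) (ker(I - K) = span{(2, 0, 1, -1)}, dimension 1).

K has rank 2 and factors as K = U V^T = u1 v1^T + u2 v2^T with u1 = (2, -3, -3, 2), v1 = (-1, 0, 3, 1), u2 = (-2, 0, -1, 1), v2 = (1, -3, -3, 0) (multiplying out reproduces the displayed K). The nonzero eigenvalues of U V^T coincide with those of the 2 x 2 matrix G = V^T U = [[v1·u1, v1·u2], [v2·u1, v2·u2]] = [[-9, 0], [20, 1]], and by the Sylvester determinant identity det(I_4 - U V^T) = det(I_2 - V^T U) = det([[10, 0], [-20, 0]]) = (10)(0) - (0)(-20) = 0. (Direct check: I - K =
[[5, -6, -12, -2],
 [-3, 1, 9, 3],
 [-2, -3, 7, 3],
 [1, 3, -3, -1]]
has determinant 0.) So 1 is an eigenvalue of K and (I - K) is not invertible. The finite-dimensional Fredholm alternative says: either (I - K) is invertible, or ker(I - K) ≠ {0} and then range(I - K) = ker((I - K)^*)^⊥, with dim ker(I - K) = dim ker((I - K)^*). We are in the second case, so we compute both kernels via the 2 x 2 reduction. If (I - U V^T) x = 0 then x = U (V^T x) lies in the column space of U; writing x = U b gives U (I_2 - G) b = 0, and since u1, u2 are independent, (I_2 - G) b = 0. With I_2 - G = [[10, 0], [-20, 0]] (singular, as its determinant is 0) a null vector is b = (0, -1), so ker(I - K) = span{0·u1 + (-1)·u2} = span{(2, 0, 1, -1)}. For the adjoint, (I - K)^* = I - K^T = I - V U^T, and the same argument gives ker((I - K)^*) = {V a : (I_2 - G)^T a = 0}; (I_2 - G)^T = [[10, -20], [0, 0]] has null vector a = (-2, -1), so ker((I - K)^*) = span{-2·v1 + (-1)·v2} = span{(1, 3, -3, -2)}. (Both kernels are 1-dimensional, matching rank(I - K) = 3.) Therefore (I - K) x = y is solvable iff <y, (1, 3, -3, -2)> = 0, i.e. iff y_1 + 3y_2 - 3y_3 - 2y_4 = 0; when solvable the solution set is the line x_p + c·(2, 0, 1, -1), c ∈ C.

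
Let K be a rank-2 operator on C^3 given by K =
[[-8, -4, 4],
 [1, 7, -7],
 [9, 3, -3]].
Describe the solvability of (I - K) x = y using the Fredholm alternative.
(I - K) is invertible (det(I - K) = -59 ≠ 0), so for every y in C^3 the equation (I - K) x = y has a unique solution.

K has rank 2 and factors as K = U V^T = u1 v1^T + u2 v2^T with u1 = (2, 3, -3), v1 = (-1, 1, -1), u2 = (-3, 2, 3), v2 = (2, 2, -2) (multiplying out reproduces the displayed K). The nonzero eigenvalues of U V^T coincide with those of the 2 x 2 matrix G = V^T U = [[v1·u1, v1·u2], [v2·u1, v2·u2]] = [[4, 2], [16, -8]], and by the Sylvester determinant identity det(I_3 - U V^T) = det(I_2 - V^T U) = det([[-3, -2], [-16, 9]]) = (-3)(9) - (-2)(-16) = -59. (Direct check: I - K =
[[9, 4, -4],
 [-1, -6, 7],
 [-9, -3, 4]]
has determinant -59.) The finite-dimensional Fredholm alternative says: either (I - K) is invertible, or ker(I - K) ≠ {0} and then range(I - K) = ker((I - K)^*)^⊥, with dim ker(I - K) = dim ker((I - K)^*). Since det(I - K) ≠ 0, 1 is not an eigenvalue of K and ker(I - K) = {0}, so we are in the first case: for every y there is a unique x = (I - K)^(-1) y. (Explicitly, by the Woodbury identity, (I - U V^T)^(-1) = I + U (I_2 - G)^(-1) V^T.)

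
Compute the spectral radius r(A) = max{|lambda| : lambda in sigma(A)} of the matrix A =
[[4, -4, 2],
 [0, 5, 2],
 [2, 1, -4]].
r(A) ≈ 5.0618

The eigenvalues of A are the roots of its characteristic polynomial. With M = A (coefficients from the trace, the sum of principal 2x2 minors, and det A):
  p(λ) = det(λ I - M) = λ^3 - 5λ^2 - 22λ + 124.
No integer candidate from the rational root theorem (±divisors of 124) is a root, so the roots are irrational. The cubic discriminant is Δ = -52940 < 0, so there is one real root and a complex-conjugate pair. p(-5) = -16 and p(-4) = 68 have opposite signs, so a root lies in (-5, -4); Newton's method refines it to λ ≈ -4.8397. Dividing out (λ - (-4.8397)) leaves approximately λ^2 - 9.8397λ + 25.6214. For λ^2 - 9.8397λ + 25.6214 the discriminant is -5.6655. It is negative, so the remaining roots are the complex-conjugate pair λ ≈ 4.9199 ± 1.1901i. Their product equals the constant term, so |λ|^2 ≈ 25.6214 and |λ| ≈ 5.0618.
Thus the eigenvalues (to 4 decimals) are -4.8397 (modulus 4.8397); 4.9199 ± 1.1901i (modulus 5.0618). The spectral radius is the largest modulus: r(A) ≈ 5.0618. (Cross-check: r(A) ≤ ||A||_2 ≈ 6.9953; equality holds whenever A is normal, though it can also hold for some non-normal A.)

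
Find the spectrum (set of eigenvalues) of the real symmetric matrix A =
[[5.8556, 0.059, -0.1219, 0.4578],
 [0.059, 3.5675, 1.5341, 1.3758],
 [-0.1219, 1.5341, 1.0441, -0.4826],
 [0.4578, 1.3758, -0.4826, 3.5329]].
sigma(A) ≈ {0, 3, 5, 6}

A is real symmetric, so its spectrum consists of real eigenvalues. Expanding the characteristic polynomial of the displayed matrix gives
  det(λ I - A) = p(λ) = λ^4 + (-14)λ^3 + (63)λ^2 + (-90.0028)λ + (0.0024).
Solving p(λ) = 0 yields eigenvalues ≈ 0, 3, 5, 6. (A is shown rounded to 4 decimals, so these recover the underlying integer eigenvalues to within that precision.)
Verification: the trace of A = 14 equals the sum of eigenvalues 14, and det(A) ≈ 0.0024 matches the eigenvalue product 0.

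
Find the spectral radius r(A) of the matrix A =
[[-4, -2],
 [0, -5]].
r(A) = 5

The eigenvalues of A are the roots of its characteristic polynomial. With M = A (coefficients from the trace and determinant):
  p(λ) = det(λ I - M) = λ^2 + 9λ + 20.
For λ^2 + 9λ + 20 the discriminant is 1. It is a perfect square (1^2), so the roots are rational: λ = (-9 ± 1)/2 = -4, -5.
Thus the eigenvalues (to 4 decimals) are -4 (modulus 4); -5 (modulus 5). The spectral radius is the largest modulus: r(A) = 5. (Cross-check: r(A) ≤ ||A||_2 ≈ 5.7278; equality holds whenever A is normal, though it can also hold for some non-normal A.)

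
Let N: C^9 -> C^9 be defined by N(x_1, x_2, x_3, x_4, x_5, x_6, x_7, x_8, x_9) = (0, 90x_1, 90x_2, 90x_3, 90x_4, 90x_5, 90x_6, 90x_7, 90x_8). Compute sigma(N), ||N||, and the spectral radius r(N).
sigma(N) = {0}; ||N|| = 90; r(N) = 0. (N is nilpotent with N^9 = 0.)

On C^9, N is a strictly lower-triangular matrix with 90 on the subdiagonal and zeros elsewhere, so its characteristic polynomial is lambda^9 and every eigenvalue is 0: sigma(N) = {0}. For the operator norm, N e_i = 90e_{i+1} for i = 1, ..., 8 and N e_9 = 0, so the singular values of N are 90 (with multiplicity 8) and 0; hence ||N|| = 90. The spectral radius r(N) = max|lambda| = 0. Note ||N|| > r(N) — characteristic of non-normal nilpotent operators. Indeed N^9 = 0.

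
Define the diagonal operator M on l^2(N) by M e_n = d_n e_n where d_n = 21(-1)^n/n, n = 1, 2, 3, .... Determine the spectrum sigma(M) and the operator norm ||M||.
sigma(M) = {21(-1)^n/n : n ≥ 1} ∪ {0}; ||M|| = 21

A bounded diagonal operator on l^2 with diagonal entries d_n has spectrum equal to the closure of {d_n : n ≥ 1}: every d_n is an eigenvalue (with eigenvector e_n), so {d_n} ⊂ sigma(M); the spectrum is closed, so its closure is too; and for lambda not in the closure, (M - lambda I) has bounded inverse (the diagonal entries 1/(d_n - lambda) are bounded). For our sequence d_n = 21(-1)^n/n, n = 1, 2, 3, ...:
  - {d_n} = {21(-1)^n/n : n ≥ 1}; the only limit point is 0
  - closure = {21(-1)^n/n : n ≥ 1} ∪ {0}
For the norm: a diagonal operator has ||M|| = sup_n |d_n|. Here |d_n| = 21/n is decreasing, so sup_n |d_n| = |d_1| = 21. So ||M|| = 21.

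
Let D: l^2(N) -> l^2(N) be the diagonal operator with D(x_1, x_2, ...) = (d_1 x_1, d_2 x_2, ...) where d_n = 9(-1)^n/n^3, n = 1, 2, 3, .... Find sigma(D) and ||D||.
sigma(D) = {9(-1)^n/n^3 : n ≥ 1} ∪ {0}; ||D|| = 9

A bounded diagonal operator on l^2 with diagonal entries d_n has spectrum equal to the closure of {d_n : n ≥ 1}: every d_n is an eigenvalue (with eigenvector e_n), so {d_n} ⊂ sigma(D); the spectrum is closed, so its closure is too; and for lambda not in the closure, (D - lambda I) has bounded inverse (the diagonal entries 1/(d_n - lambda) are bounded). For our sequence d_n = 9(-1)^n/n^3, n = 1, 2, 3, ...:
  - {d_n} = {9(-1)^n/n^3 : n ≥ 1}; the only limit point is 0
  - closure = {9(-1)^n/n^3 : n ≥ 1} ∪ {0}
For the norm: a diagonal operator has ||D|| = sup_n |d_n|. Here |d_n| = 9/n^3 is decreasing, so sup_n |d_n| = |d_1| = 9. So ||D|| = 9.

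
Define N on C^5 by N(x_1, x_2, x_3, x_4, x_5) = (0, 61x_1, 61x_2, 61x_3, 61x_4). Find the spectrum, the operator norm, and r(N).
sigma(N) = {0}; ||N|| = 61; r(N) = 0. (N is nilpotent with N^5 = 0.)

On C^5, N is a strictly lower-triangular matrix with 61 on the subdiagonal and zeros elsewhere, so its characteristic polynomial is lambda^5 and every eigenvalue is 0: sigma(N) = {0}. For the operator norm, N e_i = 61e_{i+1} for i = 1, ..., 4 and N e_5 = 0, so the singular values of N are 61 (with multiplicity 4) and 0; hence ||N|| = 61. The spectral radius r(N) = max|lambda| = 0. Note ||N|| > r(N) — characteristic of non-normal nilpotent operators. Indeed N^5 = 0.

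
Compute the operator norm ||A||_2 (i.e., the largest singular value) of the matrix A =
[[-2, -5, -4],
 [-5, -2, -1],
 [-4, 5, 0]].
||A||_2 ≈ 8.1161 (= sqrt(largest eigenvalue of A^T A))

||A||_2 = sigma_max(A) = sqrt(lambda_max(A^T A)). Form the symmetric matrix M = A^T A =
[[45, 0, 13],
 [0, 54, 22],
 [13, 22, 17]].
Its characteristic polynomial (trace, sum of principal 2x2 minors, determinant of M give the coefficients) is
  p(λ) = det(λ I - M) = λ^3 - 116λ^2 + 3460λ - 10404.
No integer candidate from the rational root theorem (±divisors of 10404) is a root, so the roots are irrational. The cubic discriminant is Δ = 2685580752 > 0, so there are three distinct real roots. p(3) = -1041 and p(4) = 1644 have opposite signs, so a root lies in (3, 4); Newton's method refines it to λ ≈ 3.3785. p(46) = 636 and p(47) = -205 have opposite signs, so a root lies in (46, 47); Newton's method refines it to λ ≈ 46.751. p(65) = -979 and p(66) = 156 have opposite signs, so a root lies in (65, 66); Newton's method refines it to λ ≈ 65.8706. Check (Vieta): the three roots sum to 116, matching tr M = 116.
So the eigenvalues of A^T A are ≈ 3.3785, 46.751, 65.8706 (all ≥ 0, as they must be for A^T A). The largest is λ_max ≈ 65.8706, hence ||A||_2 = sqrt(λ_max) ≈ 8.1161.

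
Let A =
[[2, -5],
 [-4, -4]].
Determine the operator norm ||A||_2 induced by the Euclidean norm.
||A||_2 = sqrt((61 + sqrt(585))/2) ≈ 6.5264 (= sqrt(largest eigenvalue of A^T A))

||A||_2 = sigma_max(A) = sqrt(lambda_max(A^T A)). Form the symmetric matrix M = A^T A =
[[20, 6],
 [6, 41]].
Its characteristic polynomial (trace, determinant of M give the coefficients) is
  p(λ) = det(λ I - M) = λ^2 - 61λ + 784.
For λ^2 - 61λ + 784 the discriminant is 585. It is nonnegative but not a perfect square, so the roots are real and irrational: λ = (61 ± sqrt(585))/2 ≈ 42.5934, 18.4066.
So the eigenvalues of A^T A are ≈ 18.4066, 42.5934 (all ≥ 0, as they must be for A^T A). The largest is λ_max = (61 + sqrt(585))/2 ≈ 42.5934, hence ||A||_2 = sqrt(λ_max) = sqrt((61 + sqrt(585))/2) ≈ 6.5264.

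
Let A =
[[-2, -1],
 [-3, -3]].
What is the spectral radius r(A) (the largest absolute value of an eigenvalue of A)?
r(A) = (5 + sqrt(13))/2 ≈ 4.3028

The eigenvalues of A are the roots of its characteristic polynomial. With M = A (coefficients from the trace and determinant):
  p(λ) = det(λ I - M) = λ^2 + 5λ + 3.
For λ^2 + 5λ + 3 the discriminant is 13. It is nonnegative but not a perfect square, so the roots are real and irrational: λ = (-5 ± sqrt(13))/2 ≈ -0.6972, -4.3028.
Thus the eigenvalues (to 4 decimals) are -0.6972 (modulus 0.6972); -4.3028 (modulus 4.3028). The spectral radius is the largest modulus: r(A) = (5 + sqrt(13))/2 ≈ 4.3028. (Cross-check: r(A) ≤ ||A||_2 ≈ 4.7541; equality holds whenever A is normal, though it can also hold for some non-normal A.)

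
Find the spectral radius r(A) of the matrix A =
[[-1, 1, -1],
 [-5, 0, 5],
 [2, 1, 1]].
r(A) ≈ 2.9827

The eigenvalues of A are the roots of its characteristic polynomial. With M = A (coefficients from the trace, the sum of principal 2x2 minors, and det A):
  p(λ) = det(λ I - M) = λ^3 + λ - 25.
No integer candidate from the rational root theorem (±divisors of 25) is a root, so the roots are irrational. The cubic discriminant is Δ = -16879 < 0, so there is one real root and a complex-conjugate pair. p(2) = -15 and p(3) = 5 have opposite signs, so a root lies in (2, 3); Newton's method refines it to λ ≈ 2.8101. Dividing out (λ - (2.8101)) leaves approximately λ^2 + 2.8101λ + 8.8965. For λ^2 + 2.8101λ + 8.8965 the discriminant is -27.6896. It is negative, so the remaining roots are the complex-conjugate pair λ ≈ -1.405 ± 2.631i. Their product equals the constant term, so |λ|^2 ≈ 8.8965 and |λ| ≈ 2.9827.
Thus the eigenvalues (to 4 decimals) are 2.8101 (modulus 2.8101); -1.405 ± 2.631i (modulus 2.9827). The spectral radius is the largest modulus: r(A) ≈ 2.9827. (Cross-check: r(A) ≤ ||A||_2 ≈ 7.1107; equality holds whenever A is normal, though it can also hold for some non-normal A.)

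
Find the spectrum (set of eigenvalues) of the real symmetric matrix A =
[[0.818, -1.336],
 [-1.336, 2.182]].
sigma(A) ≈ {0, 3}

A is real symmetric, so its spectrum consists of real eigenvalues. Expanding the characteristic polynomial of the displayed matrix gives
  det(λ I - A) = p(λ) = λ^2 + (-3)λ + (0).
Solving p(λ) = 0 yields eigenvalues ≈ 0, 3. (A is shown rounded to 4 decimals, so these recover the underlying integer eigenvalues to within that precision.)
Verification: the trace of A = 3 equals the sum of eigenvalues 3, and det(A) ≈ -0.0000 matches the eigenvalue product 0.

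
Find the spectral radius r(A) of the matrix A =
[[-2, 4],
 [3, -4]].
r(A) = (6 + sqrt(52))/2 ≈ 6.6056

The eigenvalues of A are the roots of its characteristic polynomial. With M = A (coefficients from the trace and determinant):
  p(λ) = det(λ I - M) = λ^2 + 6λ - 4.
For λ^2 + 6λ - 4 the discriminant is 52. It is nonnegative but not a perfect square, so the roots are real and irrational: λ = (-6 ± sqrt(52))/2 ≈ 0.6056, -6.6056.
Thus the eigenvalues (to 4 decimals) are 0.6056 (modulus 0.6056); -6.6056 (modulus 6.6056). The spectral radius is the largest modulus: r(A) = (6 + sqrt(52))/2 ≈ 6.6056. (Cross-check: r(A) ≤ ||A||_2 ≈ 6.6814; equality holds whenever A is normal, though it can also hold for some non-normal A.)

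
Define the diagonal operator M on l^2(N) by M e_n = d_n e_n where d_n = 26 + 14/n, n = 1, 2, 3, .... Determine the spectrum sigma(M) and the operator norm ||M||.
sigma(M) = {26 + 14/n : n ≥ 1} ∪ {26}; ||M|| = 40

A bounded diagonal operator on l^2 with diagonal entries d_n has spectrum equal to the closure of {d_n : n ≥ 1}: every d_n is an eigenvalue (with eigenvector e_n), so {d_n} ⊂ sigma(M); the spectrum is closed, so its closure is too; and for lambda not in the closure, (M - lambda I) has bounded inverse (the diagonal entries 1/(d_n - lambda) are bounded). For our sequence d_n = 26 + 14/n, n = 1, 2, 3, ...:
  - {d_n} = {26 + 14/n : n ≥ 1}; the only limit point is 26
  - closure = {26 + 14/n : n ≥ 1} ∪ {26}
For the norm: a diagonal operator has ||M|| = sup_n |d_n|. Here d_n = 26 + 14/n is positive and decreasing, so sup_n |d_n| = d_1 = 26 + 14 = 40. So ||M|| = 40.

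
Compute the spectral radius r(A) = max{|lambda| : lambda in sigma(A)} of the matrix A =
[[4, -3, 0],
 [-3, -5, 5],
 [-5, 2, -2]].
r(A) ≈ 6.4926

The eigenvalues of A are the roots of its characteristic polynomial. With M = A (coefficients from the trace, the sum of principal 2x2 minors, and det A):
  p(λ) = det(λ I - M) = λ^3 + 3λ^2 - 37λ - 93.
No integer candidate from the rational root theorem (±divisors of 93) is a root, so the roots are irrational. The cubic discriminant is Δ = 177268 > 0, so there are three distinct real roots. p(-7) = -30 and p(-6) = 21 have opposite signs, so a root lies in (-7, -6); Newton's method refines it to λ ≈ -6.4926. p(-3) = 18 and p(-2) = -15 have opposite signs, so a root lies in (-3, -2); Newton's method refines it to λ ≈ -2.4219. p(5) = -78 and p(6) = 9 have opposite signs, so a root lies in (5, 6); Newton's method refines it to λ ≈ 5.9145. Check (Vieta): the three roots sum to -3, matching tr M = -3.
Thus the eigenvalues (to 4 decimals) are -6.4926 (modulus 6.4926); -2.4219 (modulus 2.4219); 5.9145 (modulus 5.9145). The spectral radius is the largest modulus: r(A) ≈ 6.4926. (Cross-check: r(A) ≤ ||A||_2 ≈ 7.9499; equality holds whenever A is normal, though it can also hold for some non-normal A.)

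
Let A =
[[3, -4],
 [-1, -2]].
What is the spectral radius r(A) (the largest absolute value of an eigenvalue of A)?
r(A) = (1 + sqrt(41))/2 ≈ 3.7016

The eigenvalues of A are the roots of its characteristic polynomial. With M = A (coefficients from the trace and determinant):
  p(λ) = det(λ I - M) = λ^2 - λ - 10.
For λ^2 - λ - 10 the discriminant is 41. It is nonnegative but not a perfect square, so the roots are real and irrational: λ = (1 ± sqrt(41))/2 ≈ 3.7016, -2.7016.
Thus the eigenvalues (to 4 decimals) are 3.7016 (modulus 3.7016); -2.7016 (modulus 2.7016). The spectral radius is the largest modulus: r(A) = (1 + sqrt(41))/2 ≈ 3.7016. (Cross-check: r(A) ≤ ||A||_2 ≈ 5.1167; equality holds whenever A is normal, though it can also hold for some non-normal A.)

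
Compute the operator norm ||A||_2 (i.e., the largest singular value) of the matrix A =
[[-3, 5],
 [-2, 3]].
||A||_2 = sqrt((47 + sqrt(2205))/2) ≈ 6.8541 (= sqrt(largest eigenvalue of A^T A))

||A||_2 = sigma_max(A) = sqrt(lambda_max(A^T A)). Form the symmetric matrix M = A^T A =
[[13, -21],
 [-21, 34]].
Its characteristic polynomial (trace, determinant of M give the coefficients) is
  p(λ) = det(λ I - M) = λ^2 - 47λ + 1.
For λ^2 - 47λ + 1 the discriminant is 2205. It is nonnegative but not a perfect square, so the roots are real and irrational: λ = (47 ± sqrt(2205))/2 ≈ 46.9787, 0.0213.
So the eigenvalues of A^T A are ≈ 0.0213, 46.9787 (all ≥ 0, as they must be for A^T A). The largest is λ_max = (47 + sqrt(2205))/2 ≈ 46.9787, hence ||A||_2 = sqrt(λ_max) = sqrt((47 + sqrt(2205))/2) ≈ 6.8541.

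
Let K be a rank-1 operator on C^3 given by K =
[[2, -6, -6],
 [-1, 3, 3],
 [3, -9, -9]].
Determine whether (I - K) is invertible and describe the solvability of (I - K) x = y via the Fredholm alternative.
(I - K) is invertible (det(I - K) = 5 ≠ 0), so for every y in C^3 the equation (I - K) x = y has a unique solution.

K has rank 1, so it is an outer product K = u v^T: every row of K is a multiple of one row vector. Reading off the entries, u = (2, -1, 3) and v = (1, -3, -3) (row i of K equals u_i·v^T). A rank-one matrix u v^T satisfies K u = u (v·u) and kills the (2)-dimensional subspace v^⊥, so its characteristic polynomial is lambda^2 (lambda - v·u) with v·u = tr K = -4. Hence the eigenvalues of I - K are 1 (multiplicity 2) and 1 - (-4) = 5, so det(I - K) = 5. (Direct check: I - K =
[[-1, 6, 6],
 [1, -2, -3],
 [-3, 9, 10]]
has determinant 5.) The finite-dimensional Fredholm alternative says: either (I - K) is invertible, or ker(I - K) ≠ {0} and then range(I - K) = ker((I - K)^*)^⊥, with dim ker(I - K) = dim ker((I - K)^*). Since det(I - K) ≠ 0, 1 is not an eigenvalue of K and ker(I - K) = {0}, so we are in the first case: for every y there is a unique x = (I - K)^(-1) y. Explicitly, by the Sherman–Morrison formula, (I - u v^T)^(-1) = I + u v^T/(1 - v·u), i.e. (I - K)^(-1) = I + K/(5).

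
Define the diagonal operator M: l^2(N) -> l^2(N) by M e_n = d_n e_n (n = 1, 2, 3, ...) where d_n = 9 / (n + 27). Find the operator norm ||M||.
||M|| = 9/28 (attained at n = 1)

For M diagonal, ||M|| = sup_n |d_n| = sup_n 9/(n + 27). This is positive and strictly decreasing in n, so the supremum is attained at n = 1: d_1 = 9/(1 + 27) = 9/28. Hence ||M|| = 9/28.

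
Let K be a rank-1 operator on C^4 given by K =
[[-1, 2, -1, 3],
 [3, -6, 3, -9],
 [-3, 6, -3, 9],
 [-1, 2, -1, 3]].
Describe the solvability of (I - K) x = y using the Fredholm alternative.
(I - K) is invertible (det(I - K) = 8 ≠ 0), so for every y in C^4 the equation (I - K) x = y has a unique solution.

K has rank 1, so it is an outer product K = u v^T: every row of K is a multiple of one row vector. Reading off the entries, u = (-1, 3, -3, -1) and v = (1, -2, 1, -3) (row i of K equals u_i·v^T). A rank-one matrix u v^T satisfies K u = u (v·u) and kills the (3)-dimensional subspace v^⊥, so its characteristic polynomial is lambda^3 (lambda - v·u) with v·u = tr K = -7. Hence the eigenvalues of I - K are 1 (multiplicity 3) and 1 - (-7) = 8, so det(I - K) = 8. (Direct check: I - K =
[[2, -2, 1, -3],
 [-3, 7, -3, 9],
 [3, -6, 4, -9],
 [1, -2, 1, -2]]
has determinant 8.) The finite-dimensional Fredholm alternative says: either (I - K) is invertible, or ker(I - K) ≠ {0} and then range(I - K) = ker((I - K)^*)^⊥, with dim ker(I - K) = dim ker((I - K)^*). Since det(I - K) ≠ 0, 1 is not an eigenvalue of K and ker(I - K) = {0}, so we are in the first case: for every y there is a unique x = (I - K)^(-1) y. Explicitly, by the Sherman–Morrison formula, (I - u v^T)^(-1) = I + u v^T/(1 - v·u), i.e. (I - K)^(-1) = I + K/(8).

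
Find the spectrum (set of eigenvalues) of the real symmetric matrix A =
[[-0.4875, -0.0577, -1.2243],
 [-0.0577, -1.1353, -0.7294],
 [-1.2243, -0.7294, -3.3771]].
sigma(A) ≈ {-4, -1, 0}

A is real symmetric, so its spectrum consists of real eigenvalues. Expanding the characteristic polynomial of the displayed matrix gives
  det(λ I - A) = p(λ) = λ^3 + (5)λ^2 + (4)λ + (0).
Solving p(λ) = 0 yields eigenvalues ≈ -4, -1, 0. (A is shown rounded to 4 decimals, so these recover the underlying integer eigenvalues to within that precision.)
Verification: the trace of A = -5 equals the sum of eigenvalues -5, and det(A) ≈ 0.0002 matches the eigenvalue product 0.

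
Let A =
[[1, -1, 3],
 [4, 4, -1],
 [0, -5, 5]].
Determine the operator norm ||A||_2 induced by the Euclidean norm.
||A||_2 ≈ 8.558 (= sqrt(largest eigenvalue of A^T A))

||A||_2 = sigma_max(A) = sqrt(lambda_max(A^T A)). Form the symmetric matrix M = A^T A =
[[17, 15, -1],
 [15, 42, -32],
 [-1, -32, 35]].
Its characteristic polynomial (trace, sum of principal 2x2 minors, determinant of M give the coefficients) is
  p(λ) = det(λ I - M) = λ^3 - 94λ^2 + 1529λ - 625.
No integer candidate from the rational root theorem (±divisors of 625) is a root, so the roots are irrational. The cubic discriminant is Δ = 5888838145 > 0, so there are three distinct real roots. p(0) = -625 and p(1) = 811 have opposite signs, so a root lies in (0, 1); Newton's method refines it to λ ≈ 0.4195. p(20) = 355 and p(21) = -709 have opposite signs, so a root lies in (20, 21); Newton's method refines it to λ ≈ 20.3405. p(73) = -917 and p(74) = 3001 have opposite signs, so a root lies in (73, 74); Newton's method refines it to λ ≈ 73.2399. Check (Vieta): the three roots sum to 94, matching tr M = 94.
So the eigenvalues of A^T A are ≈ 0.4195, 20.3405, 73.2399 (all ≥ 0, as they must be for A^T A). The largest is λ_max ≈ 73.2399, hence ||A||_2 = sqrt(λ_max) ≈ 8.558.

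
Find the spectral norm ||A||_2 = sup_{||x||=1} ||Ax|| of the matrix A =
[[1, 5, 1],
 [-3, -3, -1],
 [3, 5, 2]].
||A||_2 ≈ 8.9419 (= sqrt(largest eigenvalue of A^T A))

||A||_2 = sigma_max(A) = sqrt(lambda_max(A^T A)). Form the symmetric matrix M = A^T A =
[[19, 29, 10],
 [29, 59, 18],
 [10, 18, 6]].
Its characteristic polynomial (trace, sum of principal 2x2 minors, determinant of M give the coefficients) is
  p(λ) = det(λ I - M) = λ^3 - 84λ^2 + 324λ - 64.
No integer candidate from the rational root theorem (±divisors of 64) is a root, so the roots are irrational. The cubic discriminant is Δ = 484171776 > 0, so there are three distinct real roots. p(0) = -64 and p(1) = 177 have opposite signs, so a root lies in (0, 1); Newton's method refines it to λ ≈ 0.2088. p(3) = 179 and p(4) = -48 have opposite signs, so a root lies in (3, 4); Newton's method refines it to λ ≈ 3.8333. p(79) = -5673 and p(80) = 256 have opposite signs, so a root lies in (79, 80); Newton's method refines it to λ ≈ 79.9579. Check (Vieta): the three roots sum to 84, matching tr M = 84.
So the eigenvalues of A^T A are ≈ 0.2088, 3.8333, 79.9579 (all ≥ 0, as they must be for A^T A). The largest is λ_max ≈ 79.9579, hence ||A||_2 = sqrt(λ_max) ≈ 8.9419.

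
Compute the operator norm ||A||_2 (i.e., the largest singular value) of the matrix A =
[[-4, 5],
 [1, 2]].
||A||_2 = sqrt((46 + sqrt(1440))/2) ≈ 6.4787 (= sqrt(largest eigenvalue of A^T A))

||A||_2 = sigma_max(A) = sqrt(lambda_max(A^T A)). Form the symmetric matrix M = A^T A =
[[17, -18],
 [-18, 29]].
Its characteristic polynomial (trace, determinant of M give the coefficients) is
  p(λ) = det(λ I - M) = λ^2 - 46λ + 169.
For λ^2 - 46λ + 169 the discriminant is 1440. It is nonnegative but not a perfect square, so the roots are real and irrational: λ = (46 ± sqrt(1440))/2 ≈ 41.9737, 4.0263.
So the eigenvalues of A^T A are ≈ 4.0263, 41.9737 (all ≥ 0, as they must be for A^T A). The largest is λ_max = (46 + sqrt(1440))/2 ≈ 41.9737, hence ||A||_2 = sqrt(λ_max) = sqrt((46 + sqrt(1440))/2) ≈ 6.4787.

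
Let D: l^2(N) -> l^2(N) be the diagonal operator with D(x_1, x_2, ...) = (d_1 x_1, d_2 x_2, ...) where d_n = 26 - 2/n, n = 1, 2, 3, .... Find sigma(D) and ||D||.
sigma(D) = {26 - 2/n : n ≥ 1} ∪ {26}; ||D|| = 26

A bounded diagonal operator on l^2 with diagonal entries d_n has spectrum equal to the closure of {d_n : n ≥ 1}: every d_n is an eigenvalue (with eigenvector e_n), so {d_n} ⊂ sigma(D); the spectrum is closed, so its closure is too; and for lambda not in the closure, (D - lambda I) has bounded inverse (the diagonal entries 1/(d_n - lambda) are bounded). For our sequence d_n = 26 - 2/n, n = 1, 2, 3, ...:
  - {d_n} = {26 - 2/n : n ≥ 1}; the only limit point is 26
  - closure = {26 - 2/n : n ≥ 1} ∪ {26}
For the norm: a diagonal operator has ||D|| = sup_n |d_n|. Here d_n = 26 - 2/n increases monotonically from d_1 = 24 toward 26, with all terms in [24, 26); so sup_n |d_n| = 26 (the supremum is the limit, not attained). So ||D|| = 26.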